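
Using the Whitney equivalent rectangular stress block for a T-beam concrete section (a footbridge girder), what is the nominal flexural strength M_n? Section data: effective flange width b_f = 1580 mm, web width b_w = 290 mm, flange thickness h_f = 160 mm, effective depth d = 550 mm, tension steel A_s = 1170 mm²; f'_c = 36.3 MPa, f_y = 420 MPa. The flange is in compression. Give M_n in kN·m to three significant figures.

Tension: T = A_s f_y = 1170 × 420 = 491400 N.
Try a within the flange: a = T/(0.85 f'_c b_f) = 491400/(0.85 × 36.3 × 1580) = 10.08 mm.
Since a = 10.08 ≤ h_f = 160 mm, the stress block lies entirely in the flange; analyse as a rectangular beam of width b_f.
M_n = T(d − a/2) = 491400 × (550 − 5.04) = 267.79 × 10⁶ N·mm.
M_n = 267.79 kN·m.

M_n ≈ 268 kN·m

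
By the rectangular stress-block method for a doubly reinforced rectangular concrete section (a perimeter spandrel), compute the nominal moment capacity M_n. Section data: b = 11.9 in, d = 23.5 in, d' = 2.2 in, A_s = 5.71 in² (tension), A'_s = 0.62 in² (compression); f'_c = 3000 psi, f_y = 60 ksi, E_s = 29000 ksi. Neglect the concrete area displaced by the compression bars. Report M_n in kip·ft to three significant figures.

Assume both steels yield.
a = (A_s − A'_s) f_y/(0.85 f'_c b) = (5.71 − 0.62) × 60/(0.85 × 3 × 11.9) = 10.064 in.
c = a/β₁ = 10.064/0.85 = 11.840 in; ε'_s = 0.003(c − d')/c = 0.0024 ≥ ε_y = 0.0021, so the compression steel yields.
M_n = (A_s − A'_s) f_y (d − a/2) + A'_s f_y (d − d') = 305.4 × (23.5 − 5.032) + 37.2 × (23.5 − 2.2) = 5640.1 + 792.4 = 6432.5 kip·in = 6432.5/12 = 536.04 kip·ft.

M_n ≈ 536 kip·ft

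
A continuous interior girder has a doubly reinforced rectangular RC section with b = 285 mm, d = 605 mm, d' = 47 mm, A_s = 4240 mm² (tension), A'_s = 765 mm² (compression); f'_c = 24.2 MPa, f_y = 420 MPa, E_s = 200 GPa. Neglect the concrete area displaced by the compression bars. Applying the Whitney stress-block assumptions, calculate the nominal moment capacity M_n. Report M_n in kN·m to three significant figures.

Assume both tension and compression steel yield.
Net tension couple steel: A_s − A'_s = 3475 mm².
a = (A_s − A'_s) f_y / (0.85 f'_c b) = 1459500/(0.85 × 24.2 × 285) = 248.96 mm.
c = a/β₁ = 248.96/0.85 = 292.89 mm; ε'_s = 0.003(c − d')/c = 0.0025 ≥ f_y/E_s = 0.0021, so compression steel does yield.
M_n = (A_s − A'_s) f_y (d − a/2) + A'_s f_y (d − d') = [1459500 × (605 − 124.48) + 321300 × (605 − 47)] × 10⁻⁶ = 701.32 + 179.29 = 880.61 kN·m.

M_n ≈ 881 kN·m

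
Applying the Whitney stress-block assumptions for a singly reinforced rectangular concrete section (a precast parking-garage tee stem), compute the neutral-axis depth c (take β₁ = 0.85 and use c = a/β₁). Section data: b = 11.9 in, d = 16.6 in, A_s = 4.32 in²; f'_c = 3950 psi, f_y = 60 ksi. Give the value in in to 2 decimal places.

c ≈ 7.63 in

T = A_s f_y = 4.32 × 60 = 259.2 kips.
a = T/(0.85 f'_c b) = 259.2/(0.85 × 3.95 × 11.9) = 6.4874 in.
With β₁ = 0.85, c = a/β₁ = 6.4874/0.85 = 7.63 in.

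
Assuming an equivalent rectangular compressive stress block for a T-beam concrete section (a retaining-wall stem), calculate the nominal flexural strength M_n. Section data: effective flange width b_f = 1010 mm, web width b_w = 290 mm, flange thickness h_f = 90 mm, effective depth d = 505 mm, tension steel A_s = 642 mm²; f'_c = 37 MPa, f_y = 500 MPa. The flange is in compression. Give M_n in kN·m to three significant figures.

M_n ≈ 160 kN·m

Tension: T = A_s f_y = 642 × 500 = 321000 N.
Try a within the flange: a = T/(0.85 f'_c b_f) = 321000/(0.85 × 37 × 1010) = 10.11 mm.
Since a = 10.11 ≤ h_f = 90 mm, the stress block lies entirely in the flange; analyse as a rectangular beam of width b_f.
M_n = T(d − a/2) = 321000 × (505 − 5.055) = 160.48 × 10⁶ N·mm.
M_n = 160.48 kN·m.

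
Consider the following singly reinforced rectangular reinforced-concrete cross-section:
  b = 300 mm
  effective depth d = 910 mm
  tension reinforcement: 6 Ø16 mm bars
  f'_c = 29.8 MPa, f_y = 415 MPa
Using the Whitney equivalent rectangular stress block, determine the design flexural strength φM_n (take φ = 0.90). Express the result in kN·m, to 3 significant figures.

A_s = 6 × 201 = 1206 mm².
T = A_s f_y = 1206 × 415 = 500490 N = 500.49 kN.
From C = T: a = T/(0.85 f'_c b) = 500490/(0.85 × 29.8 × 300) = 65.86 mm.
M_n = T(d − a/2) = 500.49 kN × (910 − 32.93) mm = 438.96 kN·m.
φM_n = 0.90 × 438.96 = 395.06 kN·m.

φM_n ≈ 395 kN·m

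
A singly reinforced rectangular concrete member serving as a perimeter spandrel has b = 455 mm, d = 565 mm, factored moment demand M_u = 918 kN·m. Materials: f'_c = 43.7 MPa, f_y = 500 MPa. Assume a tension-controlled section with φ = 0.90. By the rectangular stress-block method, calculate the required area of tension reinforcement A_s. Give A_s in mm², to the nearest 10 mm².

A_s ≈ 4040 mm²

M_n = M_u/φ = 918/0.90 = 1020 kN·m.
With M_n = 0.85 f'_c a b (d − a/2), solve the quadratic for a:
a = d − √(d² − 2M_n/(0.85 f'_c b)) = 565 − √(565² − 2 × 1020×10⁶/(0.85 × 43.7 × 455)) = 119.44 mm.
A_s = 0.85 f'_c a b / f_y = 0.85 × 43.7 × 119.44 × 455 / 500 = 4037.3 mm².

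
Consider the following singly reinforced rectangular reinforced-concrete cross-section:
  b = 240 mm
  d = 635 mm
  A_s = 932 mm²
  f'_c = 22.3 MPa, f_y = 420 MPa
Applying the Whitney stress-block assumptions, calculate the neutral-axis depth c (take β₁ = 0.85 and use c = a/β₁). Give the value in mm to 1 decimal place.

c ≈ 101.2 mm

T = A_s f_y = 932 × 420 = 391440 N = 391.44 kN.
Setting C = 0.85 f'_c a b equal to T: a = 391440/(0.85 × 22.3 × 240) = 86.046 mm.
With β₁ = 0.85, c = a/β₁ = 86.046/0.85 = 101.2 mm.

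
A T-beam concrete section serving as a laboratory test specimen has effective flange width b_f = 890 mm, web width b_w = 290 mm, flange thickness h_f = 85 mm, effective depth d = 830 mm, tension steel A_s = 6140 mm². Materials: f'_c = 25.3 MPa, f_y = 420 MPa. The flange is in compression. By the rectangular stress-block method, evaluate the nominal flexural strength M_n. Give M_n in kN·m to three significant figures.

M_n ≈ 1920 kN·m

Tension: T = A_s f_y = 6140 × 420 = 2578800 N.
Try a within the flange: a = T/(0.85 f'_c b_f) = 2578800/(0.85 × 25.3 × 890) = 134.74 mm.
a = 134.74 > h_f = 85 mm: the block extends into the web. Split into flange-overhang and web parts.
C_f = 0.85 f'_c (b_f − b_w) h_f = 0.85 × 25.3 × (890 − 290) × 85 = 1096755 N.
Remaining web compression depth: a_w = (T − C_f)/(0.85 f'_c b_w) = (2578800 − 1096755)/(0.85 × 25.3 × 290) = 237.64 mm.
M_n = C_f(d − h_f/2) + (T − C_f)(d − a_w/2) = 1096755 × (830 − 42.5) + 1482045 × (830 − 118.82) = 863.69 + 1054.00 = 1917.69 × 10⁶ N·mm.
M_n = 1917.69 kN·m.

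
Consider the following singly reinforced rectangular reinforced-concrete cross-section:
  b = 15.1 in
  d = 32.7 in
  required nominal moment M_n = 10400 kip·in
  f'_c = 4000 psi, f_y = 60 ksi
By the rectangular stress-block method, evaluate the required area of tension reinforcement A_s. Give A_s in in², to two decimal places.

From M_n = 0.85 f'_c a b (d − a/2):
a = d − √(d² − 2M_n/(0.85 f'_c b)) = 32.7 − √(32.7² − 2 × 10400/(0.85 × 4 × 15.1)) = 6.929 in.
A_s = 0.85 f'_c a b / f_y = 0.85 × 4 × 6.929 × 15.1 / 60 = 5.929 in².

A_s ≈ 5.93 in²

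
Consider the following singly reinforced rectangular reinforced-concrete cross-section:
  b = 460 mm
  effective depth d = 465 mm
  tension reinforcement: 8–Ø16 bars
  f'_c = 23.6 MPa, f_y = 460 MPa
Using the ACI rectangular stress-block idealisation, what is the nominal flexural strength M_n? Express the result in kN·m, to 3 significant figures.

M_n ≈ 314 kN·m

A_s = 8 × 201 = 1608 mm².
T = A_s f_y = 1608 × 460 = 739680 N = 739.68 kN.
From C = T: a = T/(0.85 f'_c b) = 739680/(0.85 × 23.6 × 460) = 80.16 mm.
M_n = T(d − a/2) = 739.68 kN × (465 − 40.08) mm = 314.30 kN·m.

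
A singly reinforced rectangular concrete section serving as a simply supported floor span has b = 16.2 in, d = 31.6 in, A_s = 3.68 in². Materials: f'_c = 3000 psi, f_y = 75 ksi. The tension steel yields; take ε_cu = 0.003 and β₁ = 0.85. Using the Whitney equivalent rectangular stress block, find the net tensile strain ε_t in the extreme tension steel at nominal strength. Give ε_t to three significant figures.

a = A_s f_y/(0.85 f'_c b) = 6.681 in.
β₁ = 0.85, so c = a/β₁ = 6.681/0.85 = 7.860 in.
From the linear strain diagram with ε_cu = 0.003: ε_t = 0.003 (d − c)/c = 0.003 × (31.6 − 7.860)/7.860 = 0.00906.
Since ε_t ≥ 0.005, the section is tension-controlled.

ε_t ≈ 0.00906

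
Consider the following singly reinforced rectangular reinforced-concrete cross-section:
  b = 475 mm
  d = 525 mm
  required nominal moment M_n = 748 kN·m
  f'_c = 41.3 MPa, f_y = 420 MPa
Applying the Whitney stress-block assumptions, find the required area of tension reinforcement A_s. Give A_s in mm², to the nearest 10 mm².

With M_n = 0.85 f'_c a b (d − a/2), solve the quadratic for a:
a = d − √(d² − 2M_n/(0.85 f'_c b)) = 525 − √(525² − 2 × 748×10⁶/(0.85 × 41.3 × 475)) = 93.83 mm.
A_s = 0.85 f'_c a b / f_y = 0.85 × 41.3 × 93.83 × 475 / 420 = 3725.2 mm².

A_s ≈ 3730 mm²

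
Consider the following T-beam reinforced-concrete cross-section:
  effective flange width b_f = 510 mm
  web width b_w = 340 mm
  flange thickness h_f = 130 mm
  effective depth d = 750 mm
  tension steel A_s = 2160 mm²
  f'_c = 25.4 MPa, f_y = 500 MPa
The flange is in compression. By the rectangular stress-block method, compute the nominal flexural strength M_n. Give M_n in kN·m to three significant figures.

Tension: T = A_s f_y = 2160 × 500 = 1080000 N.
Try a within the flange: a = T/(0.85 f'_c b_f) = 1080000/(0.85 × 25.4 × 510) = 98.08 mm.
Since a = 98.08 ≤ h_f = 130 mm, the stress block lies entirely in the flange; analyse as a rectangular beam of width b_f.
M_n = T(d − a/2) = 1080000 × (750 − 49.04) = 757.04 × 10⁶ N·mm.
M_n = 757.04 kN·m.

M_n ≈ 757 kN·m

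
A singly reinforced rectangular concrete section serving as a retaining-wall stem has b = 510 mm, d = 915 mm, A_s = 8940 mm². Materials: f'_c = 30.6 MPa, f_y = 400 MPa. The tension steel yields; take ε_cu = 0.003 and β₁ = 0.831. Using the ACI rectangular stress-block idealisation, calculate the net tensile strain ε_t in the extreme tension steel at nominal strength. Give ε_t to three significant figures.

ε_t ≈ 0.00546

a = A_s f_y/(0.85 f'_c b) = 269.58 mm.
β₁ = 0.831, so c = a/β₁ = 269.58/0.831 = 324.40 mm.
From the linear strain diagram with ε_cu = 0.003: ε_t = 0.003 (d − c)/c = 0.003 × (915 − 324.40)/324.40 = 0.00546.
Since ε_t ≥ 0.005, the section is tension-controlled.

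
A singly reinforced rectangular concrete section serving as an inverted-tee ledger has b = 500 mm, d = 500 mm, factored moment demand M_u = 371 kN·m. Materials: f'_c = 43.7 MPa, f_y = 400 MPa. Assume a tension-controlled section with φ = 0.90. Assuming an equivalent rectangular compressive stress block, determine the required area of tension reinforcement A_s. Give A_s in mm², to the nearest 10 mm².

A_s ≈ 2160 mm²

M_n = M_u/φ = 371/0.90 = 412.222 kN·m.
With M_n = 0.85 f'_c a b (d − a/2), solve the quadratic for a:
a = d − √(d² − 2M_n/(0.85 f'_c b)) = 500 − √(500² − 2 × 412.222×10⁶/(0.85 × 43.7 × 500)) = 46.56 mm.
A_s = 0.85 f'_c a b / f_y = 0.85 × 43.7 × 46.56 × 500 / 400 = 2161.8 mm².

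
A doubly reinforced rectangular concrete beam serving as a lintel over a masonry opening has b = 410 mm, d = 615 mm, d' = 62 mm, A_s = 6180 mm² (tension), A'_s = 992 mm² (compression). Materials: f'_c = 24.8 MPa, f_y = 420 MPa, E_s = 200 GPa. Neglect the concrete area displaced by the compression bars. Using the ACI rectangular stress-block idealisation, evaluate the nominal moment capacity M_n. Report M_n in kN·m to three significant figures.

M_n ≈ 1300 kN·m

Assume both tension and compression steel yield.
Net tension couple steel: A_s − A'_s = 5188 mm².
a = (A_s − A'_s) f_y / (0.85 f'_c b) = 2178960/(0.85 × 24.8 × 410) = 252.11 mm.
c = a/β₁ = 252.11/0.85 = 296.60 mm; ε'_s = 0.003(c − d')/c = 0.0024 ≥ f_y/E_s = 0.0021, so compression steel does yield.
M_n = (A_s − A'_s) f_y (d − a/2) + A'_s f_y (d − d') = [2178960 × (615 − 126.055) + 416640 × (615 − 62)] × 10⁻⁶ = 1065.39 + 230.40 = 1295.79 kN·m.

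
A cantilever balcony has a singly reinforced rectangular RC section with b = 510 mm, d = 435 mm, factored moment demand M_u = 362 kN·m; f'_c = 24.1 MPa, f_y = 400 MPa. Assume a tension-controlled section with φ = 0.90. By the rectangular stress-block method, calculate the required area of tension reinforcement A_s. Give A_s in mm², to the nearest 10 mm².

A_s ≈ 2610 mm²

M_n = M_u/φ = 362/0.90 = 402.222 kN·m.
With M_n = 0.85 f'_c a b (d − a/2), solve the quadratic for a:
a = d − √(d² − 2M_n/(0.85 f'_c b)) = 435 − √(435² − 2 × 402.222×10⁶/(0.85 × 24.1 × 510)) = 100.00 mm.
A_s = 0.85 f'_c a b / f_y = 0.85 × 24.1 × 100.00 × 510 / 400 = 2611.8 mm².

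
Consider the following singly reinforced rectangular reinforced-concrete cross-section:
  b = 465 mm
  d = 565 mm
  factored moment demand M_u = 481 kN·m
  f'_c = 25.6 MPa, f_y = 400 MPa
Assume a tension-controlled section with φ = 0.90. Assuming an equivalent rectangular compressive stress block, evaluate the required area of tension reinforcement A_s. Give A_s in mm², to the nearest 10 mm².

A_s ≈ 2600 mm²

M_n = M_u/φ = 481/0.90 = 534.444 kN·m.
With M_n = 0.85 f'_c a b (d − a/2), solve the quadratic for a:
a = d − √(d² − 2M_n/(0.85 f'_c b)) = 565 − √(565² − 2 × 534.444×10⁶/(0.85 × 25.6 × 465)) = 102.85 mm.
A_s = 0.85 f'_c a b / f_y = 0.85 × 25.6 × 102.85 × 465 / 400 = 2601.7 mm².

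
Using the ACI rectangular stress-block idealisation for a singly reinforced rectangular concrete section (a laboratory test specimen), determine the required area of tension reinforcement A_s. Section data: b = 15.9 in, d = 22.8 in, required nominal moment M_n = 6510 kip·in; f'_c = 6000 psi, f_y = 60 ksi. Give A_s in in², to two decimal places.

From M_n = 0.85 f'_c a b (d − a/2):
a = d − √(d² − 2M_n/(0.85 f'_c b)) = 22.8 − √(22.8² − 2 × 6510/(0.85 × 6 × 15.9)) = 3.845 in.
A_s = 0.85 f'_c a b / f_y = 0.85 × 6 × 3.845 × 15.9 / 60 = 5.197 in².

A_s ≈ 5.20 in²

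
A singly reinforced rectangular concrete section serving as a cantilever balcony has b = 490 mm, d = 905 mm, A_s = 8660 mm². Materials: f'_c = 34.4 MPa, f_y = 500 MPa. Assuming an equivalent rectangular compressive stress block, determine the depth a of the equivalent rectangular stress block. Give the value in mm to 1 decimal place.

a ≈ 302.2 mm

T = A_s f_y = 8660 × 500 = 4330000 N = 4330 kN.
Setting C = 0.85 f'_c a b equal to T: a = 4330000/(0.85 × 34.4 × 490) = 302.2 mm.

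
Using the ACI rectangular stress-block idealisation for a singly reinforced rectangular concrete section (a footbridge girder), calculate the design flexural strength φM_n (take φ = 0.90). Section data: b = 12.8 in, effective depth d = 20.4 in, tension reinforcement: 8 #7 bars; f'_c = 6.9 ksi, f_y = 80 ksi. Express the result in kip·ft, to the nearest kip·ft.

A_s = 8 × 0.6 = 4.8 in².
T = A_s f_y = 4.8 × 80 = 384 kips.
a = T/(0.85 f'_c b) = 384/(0.85 × 6.9 × 12.8) = 5.115 in.
M_n = T(d − a/2) = 384 × (20.4 − 2.5575) = 6851.5 kip·in = 6851.5/12 = 570.96 kip·ft.
φM_n = 0.90 × 570.96 = 513.86 kip·ft.

φM_n ≈ 514 kip·ft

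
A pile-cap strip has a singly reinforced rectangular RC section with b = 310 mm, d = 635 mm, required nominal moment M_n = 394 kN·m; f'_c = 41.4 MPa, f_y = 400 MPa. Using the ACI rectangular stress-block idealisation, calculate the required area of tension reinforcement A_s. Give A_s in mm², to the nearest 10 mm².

With M_n = 0.85 f'_c a b (d − a/2), solve the quadratic for a:
a = d − √(d² − 2M_n/(0.85 f'_c b)) = 635 − √(635² − 2 × 394×10⁶/(0.85 × 41.4 × 310)) = 59.68 mm.
A_s = 0.85 f'_c a b / f_y = 0.85 × 41.4 × 59.68 × 310 / 400 = 1627.6 mm².

A_s ≈ 1630 mm²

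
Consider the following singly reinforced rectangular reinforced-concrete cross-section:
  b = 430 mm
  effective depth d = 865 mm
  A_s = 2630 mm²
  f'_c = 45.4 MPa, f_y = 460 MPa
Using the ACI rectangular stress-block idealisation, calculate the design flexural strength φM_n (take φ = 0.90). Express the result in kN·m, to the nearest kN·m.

φM_n ≈ 902 kN·m

T = A_s f_y = 2630 × 460 = 1209800 N = 1209.8 kN.
From C = T: a = T/(0.85 f'_c b) = 1209800/(0.85 × 45.4 × 430) = 72.91 mm.
M_n = T(d − a/2) = 1209.8 kN × (865 − 36.455) mm = 1002.37 kN·m.
φM_n = 0.90 × 1002.37 = 902.13 kN·m.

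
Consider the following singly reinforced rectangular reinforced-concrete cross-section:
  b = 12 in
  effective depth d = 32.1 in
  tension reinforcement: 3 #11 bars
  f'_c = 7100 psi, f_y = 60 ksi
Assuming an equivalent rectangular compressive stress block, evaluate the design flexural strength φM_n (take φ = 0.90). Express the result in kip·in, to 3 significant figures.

φM_n ≈ 7620 kip·in

A_s = 3 × 1.56 = 4.68 in².
T = A_s f_y = 4.68 × 60 = 280.8 kips.
a = T/(0.85 f'_c b) = 280.8/(0.85 × 7.1 × 12) = 3.877 in.
M_n = T(d − a/2) = 280.8 × (32.1 − 1.9385) = 8469.3 kip·in.
φM_n = 0.90 × 8469.3 = 7622.4 kip·in.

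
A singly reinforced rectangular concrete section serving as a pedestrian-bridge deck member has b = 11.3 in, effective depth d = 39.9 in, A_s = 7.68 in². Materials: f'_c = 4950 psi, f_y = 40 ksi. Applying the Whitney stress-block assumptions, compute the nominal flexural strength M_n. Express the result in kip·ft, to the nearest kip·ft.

T = A_s f_y = 7.68 × 40 = 307.2 kips.
a = T/(0.85 f'_c b) = 307.2/(0.85 × 4.95 × 11.3) = 6.461 in.
M_n = T(d − a/2) = 307.2 × (39.9 − 3.2305) = 11264.9 kip·in = 11264.9/12 = 938.74 kip·ft.

M_n ≈ 939 kip·ft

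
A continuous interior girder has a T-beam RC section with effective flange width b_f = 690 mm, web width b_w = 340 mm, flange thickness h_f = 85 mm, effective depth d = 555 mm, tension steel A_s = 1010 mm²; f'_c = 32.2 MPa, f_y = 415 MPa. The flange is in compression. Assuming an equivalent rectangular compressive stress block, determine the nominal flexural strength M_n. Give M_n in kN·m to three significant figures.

M_n ≈ 228 kN·m

Tension: T = A_s f_y = 1010 × 415 = 419150 N.
Try a within the flange: a = T/(0.85 f'_c b_f) = 419150/(0.85 × 32.2 × 690) = 22.19 mm.
Since a = 22.19 ≤ h_f = 85 mm, the stress block lies entirely in the flange; analyse as a rectangular beam of width b_f.
M_n = T(d − a/2) = 419150 × (555 − 11.095) = 227.98 × 10⁶ N·mm.
M_n = 227.98 kN·m.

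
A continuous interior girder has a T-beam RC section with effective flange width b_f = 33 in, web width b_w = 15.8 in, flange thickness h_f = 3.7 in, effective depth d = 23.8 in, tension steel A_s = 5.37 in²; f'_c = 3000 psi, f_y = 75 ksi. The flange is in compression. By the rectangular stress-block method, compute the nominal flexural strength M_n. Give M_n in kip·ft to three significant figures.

M_n ≈ 714 kip·ft

Tension: T = A_s f_y = 5.37 × 75 = 402.75 kips.
Try a within the flange: a = T/(0.85 f'_c b_f) = 402.75/(0.85 × 3 × 33) = 4.786 in.
a = 4.786 > h_f = 3.7 in: the block extends into the web. Split into flange-overhang and web parts.
C_f = 0.85 f'_c (b_f − b_w) h_f = 0.85 × 3 × (33 − 15.8) × 3.7 = 162.3 kips.
Remaining web compression depth: a_w = (T − C_f)/(0.85 f'_c b_w) = (402.75 − 162.3)/(0.85 × 3 × 15.8) = 5.968 in.
M_n = C_f(d − h_f/2) + (T − C_f)(d − a_w/2) = 162.3 × (23.8 − 1.85) + 240.45 × (23.8 − 2.984) = 3562.5 + 5005.2 = 8567.7 kip·in.
M_n = 8567.7/12 = 713.98 kip·ft.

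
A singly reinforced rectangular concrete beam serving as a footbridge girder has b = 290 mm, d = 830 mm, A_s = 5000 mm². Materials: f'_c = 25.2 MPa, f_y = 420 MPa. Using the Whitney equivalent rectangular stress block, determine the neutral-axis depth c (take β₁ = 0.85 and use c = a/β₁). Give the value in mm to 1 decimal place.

T = A_s f_y = 5000 × 420 = 2100000 N = 2100 kN.
Setting C = 0.85 f'_c a b equal to T: a = 2100000/(0.85 × 25.2 × 290) = 338.066 mm.
With β₁ = 0.85, c = a/β₁ = 338.066/0.85 = 397.7 mm.

c ≈ 397.7 mm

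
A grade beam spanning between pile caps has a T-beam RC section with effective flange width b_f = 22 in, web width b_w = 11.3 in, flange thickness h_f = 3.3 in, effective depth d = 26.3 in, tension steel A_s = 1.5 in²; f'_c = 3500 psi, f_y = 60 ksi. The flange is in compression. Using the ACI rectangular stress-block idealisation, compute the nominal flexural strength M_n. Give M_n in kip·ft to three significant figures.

M_n ≈ 192 kip·ft

Tension: T = A_s f_y = 1.5 × 60 = 90 kips.
Try a within the flange: a = T/(0.85 f'_c b_f) = 90/(0.85 × 3.5 × 22) = 1.375 in.
Since a = 1.375 ≤ h_f = 3.3 in, the stress block lies entirely in the flange; analyse as a rectangular beam of width b_f.
M_n = T(d − a/2) = 90 × (26.3 − 0.6875) = 2305.1 kip·in.
M_n = 2305.1/12 = 192.09 kip·ft.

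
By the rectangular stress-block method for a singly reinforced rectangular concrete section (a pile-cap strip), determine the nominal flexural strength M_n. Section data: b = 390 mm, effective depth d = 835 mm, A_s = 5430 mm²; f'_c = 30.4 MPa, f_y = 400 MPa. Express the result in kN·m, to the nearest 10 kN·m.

T = A_s f_y = 5430 × 400 = 2172000 N = 2172 kN.
From C = T: a = T/(0.85 f'_c b) = 2172000/(0.85 × 30.4 × 390) = 215.53 mm.
M_n = T(d − a/2) = 2172 kN × (835 − 107.765) mm = 1579.55 kN·m.

M_n ≈ 1580 kN·m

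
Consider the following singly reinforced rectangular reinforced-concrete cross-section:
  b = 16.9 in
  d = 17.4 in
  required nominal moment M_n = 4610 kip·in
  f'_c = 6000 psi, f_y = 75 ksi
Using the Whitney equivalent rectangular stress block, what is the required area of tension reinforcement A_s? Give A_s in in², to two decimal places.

From M_n = 0.85 f'_c a b (d − a/2):
a = d − √(d² − 2M_n/(0.85 f'_c b)) = 17.4 − √(17.4² − 2 × 4610/(0.85 × 6 × 16.9)) = 3.408 in.
A_s = 0.85 f'_c a b / f_y = 0.85 × 6 × 3.408 × 16.9 / 75 = 3.916 in².

A_s ≈ 3.92 in²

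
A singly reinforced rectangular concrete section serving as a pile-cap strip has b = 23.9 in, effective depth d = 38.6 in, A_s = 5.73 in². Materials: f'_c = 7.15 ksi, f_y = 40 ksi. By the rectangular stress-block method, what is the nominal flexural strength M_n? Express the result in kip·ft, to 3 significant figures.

T = A_s f_y = 5.73 × 40 = 229.2 kips.
a = T/(0.85 f'_c b) = 229.2/(0.85 × 7.15 × 23.9) = 1.578 in.
M_n = T(d − a/2) = 229.2 × (38.6 − 0.789) = 8666.3 kip·in = 8666.3/12 = 722.19 kip·ft.

M_n ≈ 722 kip·ft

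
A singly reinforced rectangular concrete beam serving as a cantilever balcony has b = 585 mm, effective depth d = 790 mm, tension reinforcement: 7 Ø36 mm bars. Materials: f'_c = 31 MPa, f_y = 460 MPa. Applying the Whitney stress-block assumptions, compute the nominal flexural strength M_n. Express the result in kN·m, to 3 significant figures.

A_s = 7 × 1018 = 7126 mm².
T = A_s f_y = 7126 × 460 = 3277960 N = 3277.96 kN.
From C = T: a = T/(0.85 f'_c b) = 3277960/(0.85 × 31 × 585) = 212.65 mm.
M_n = T(d − a/2) = 3277.96 kN × (790 − 106.325) mm = 2241.06 kN·m.

M_n ≈ 2240 kN·m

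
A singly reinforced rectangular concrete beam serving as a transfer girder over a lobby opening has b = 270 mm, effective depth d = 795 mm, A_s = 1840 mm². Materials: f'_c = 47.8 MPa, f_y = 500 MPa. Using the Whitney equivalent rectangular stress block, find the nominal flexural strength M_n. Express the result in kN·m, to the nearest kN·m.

M_n ≈ 693 kN·m

T = A_s f_y = 1840 × 500 = 920000 N = 920 kN.
From C = T: a = T/(0.85 f'_c b) = 920000/(0.85 × 47.8 × 270) = 83.86 mm.
M_n = T(d − a/2) = 920 kN × (795 − 41.93) mm = 692.82 kN·m.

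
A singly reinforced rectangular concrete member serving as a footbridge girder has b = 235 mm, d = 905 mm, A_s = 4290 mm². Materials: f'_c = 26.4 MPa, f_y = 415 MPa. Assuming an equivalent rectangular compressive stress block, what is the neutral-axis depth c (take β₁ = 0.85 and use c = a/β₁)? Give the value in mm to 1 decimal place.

T = A_s f_y = 4290 × 415 = 1780350 N = 1780.35 kN.
Setting C = 0.85 f'_c a b equal to T: a = 1780350/(0.85 × 26.4 × 235) = 337.610 mm.
With β₁ = 0.85, c = a/β₁ = 337.610/0.85 = 397.2 mm.

c ≈ 397.2 mm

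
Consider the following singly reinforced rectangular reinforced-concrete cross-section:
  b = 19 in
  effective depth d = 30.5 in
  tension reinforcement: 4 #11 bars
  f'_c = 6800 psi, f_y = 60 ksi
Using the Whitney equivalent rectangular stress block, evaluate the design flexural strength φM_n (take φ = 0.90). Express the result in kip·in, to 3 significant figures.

φM_n ≈ 9700 kip·in

A_s = 4 × 1.56 = 6.24 in².
T = A_s f_y = 6.24 × 60 = 374.4 kips.
a = T/(0.85 f'_c b) = 374.4/(0.85 × 6.8 × 19) = 3.409 in.
M_n = T(d − a/2) = 374.4 × (30.5 − 1.7045) = 10781.0 kip·in.
φM_n = 0.90 × 10781.0 = 9702.9 kip·in.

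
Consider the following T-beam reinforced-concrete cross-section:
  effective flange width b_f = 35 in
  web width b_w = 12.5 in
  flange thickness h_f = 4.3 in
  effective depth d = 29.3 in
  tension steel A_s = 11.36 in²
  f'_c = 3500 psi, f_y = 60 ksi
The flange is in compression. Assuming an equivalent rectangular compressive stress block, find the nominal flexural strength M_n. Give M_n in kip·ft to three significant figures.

M_n ≈ 1440 kip·ft

Tension: T = A_s f_y = 11.36 × 60 = 681.6 kips.
Try a within the flange: a = T/(0.85 f'_c b_f) = 681.6/(0.85 × 3.5 × 35) = 6.546 in.
a = 6.546 > h_f = 4.3 in: the block extends into the web. Split into flange-overhang and web parts.
C_f = 0.85 f'_c (b_f − b_w) h_f = 0.85 × 3.5 × (35 − 12.5) × 4.3 = 287.8 kips.
Remaining web compression depth: a_w = (T − C_f)/(0.85 f'_c b_w) = (681.6 − 287.8)/(0.85 × 3.5 × 12.5) = 10.590 in.
M_n = C_f(d − h_f/2) + (T − C_f)(d − a_w/2) = 287.8 × (29.3 − 2.15) + 393.8 × (29.3 − 5.295) = 7813.8 + 9453.2 = 17267.0 kip·in.
M_n = 17267.0/12 = 1438.92 kip·ft.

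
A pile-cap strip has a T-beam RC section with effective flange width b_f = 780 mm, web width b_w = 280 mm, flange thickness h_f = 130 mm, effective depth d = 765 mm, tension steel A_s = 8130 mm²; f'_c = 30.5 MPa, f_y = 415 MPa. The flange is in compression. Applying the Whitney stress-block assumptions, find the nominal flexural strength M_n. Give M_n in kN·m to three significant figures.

Tension: T = A_s f_y = 8130 × 415 = 3373950 N.
Try a within the flange: a = T/(0.85 f'_c b_f) = 3373950/(0.85 × 30.5 × 780) = 166.85 mm.
a = 166.85 > h_f = 130 mm: the block extends into the web. Split into flange-overhang and web parts.
C_f = 0.85 f'_c (b_f − b_w) h_f = 0.85 × 30.5 × (780 − 280) × 130 = 1685125 N.
Remaining web compression depth: a_w = (T − C_f)/(0.85 f'_c b_w) = (3373950 − 1685125)/(0.85 × 30.5 × 280) = 232.65 mm.
M_n = C_f(d − h_f/2) + (T − C_f)(d − a_w/2) = 1685125 × (765 − 65) + 1688825 × (765 − 116.325) = 1179.59 + 1095.50 = 2275.09 × 10⁶ N·mm.
M_n = 2275.09 kN·m.

M_n ≈ 2280 kN·m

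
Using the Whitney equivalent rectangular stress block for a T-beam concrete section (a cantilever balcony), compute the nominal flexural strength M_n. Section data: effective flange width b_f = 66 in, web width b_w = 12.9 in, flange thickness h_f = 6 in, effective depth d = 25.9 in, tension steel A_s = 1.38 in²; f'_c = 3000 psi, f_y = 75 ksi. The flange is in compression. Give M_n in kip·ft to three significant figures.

M_n ≈ 221 kip·ft

Tension: T = A_s f_y = 1.38 × 75 = 103.5 kips.
Try a within the flange: a = T/(0.85 f'_c b_f) = 103.5/(0.85 × 3 × 66) = 0.615 in.
Since a = 0.615 ≤ h_f = 6 in, the stress block lies entirely in the flange; analyse as a rectangular beam of width b_f.
M_n = T(d − a/2) = 103.5 × (25.9 − 0.3075) = 2648.8 kip·in.
M_n = 2648.8/12 = 220.73 kip·ft.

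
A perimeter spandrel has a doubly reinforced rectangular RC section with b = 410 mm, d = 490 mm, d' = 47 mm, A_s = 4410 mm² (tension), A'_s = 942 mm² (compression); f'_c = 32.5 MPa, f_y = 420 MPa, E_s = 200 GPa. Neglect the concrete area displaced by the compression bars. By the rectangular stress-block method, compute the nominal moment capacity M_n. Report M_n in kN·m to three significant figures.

M_n ≈ 795 kN·m

Assume both tension and compression steel yield.
Net tension couple steel: A_s − A'_s = 3468 mm².
a = (A_s − A'_s) f_y / (0.85 f'_c b) = 1456560/(0.85 × 32.5 × 410) = 128.60 mm.
c = a/β₁ = 128.60/0.818 = 157.21 mm; ε'_s = 0.003(c − d')/c = 0.0021 ≥ f_y/E_s = 0.0021, so compression steel does yield.
M_n = (A_s − A'_s) f_y (d − a/2) + A'_s f_y (d − d') = [1456560 × (490 − 64.3) + 395640 × (490 − 47)] × 10⁻⁶ = 620.06 + 175.27 = 795.33 kN·m.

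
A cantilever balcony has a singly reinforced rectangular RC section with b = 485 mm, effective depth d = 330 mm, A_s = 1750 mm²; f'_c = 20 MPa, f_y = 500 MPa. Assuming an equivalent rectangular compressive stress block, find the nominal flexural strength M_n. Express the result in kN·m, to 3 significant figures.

T = A_s f_y = 1750 × 500 = 875000 N = 875 kN.
From C = T: a = T/(0.85 f'_c b) = 875000/(0.85 × 20 × 485) = 106.12 mm.
M_n = T(d − a/2) = 875 kN × (330 − 53.06) mm = 242.32 kN·m.

M_n ≈ 242 kN·m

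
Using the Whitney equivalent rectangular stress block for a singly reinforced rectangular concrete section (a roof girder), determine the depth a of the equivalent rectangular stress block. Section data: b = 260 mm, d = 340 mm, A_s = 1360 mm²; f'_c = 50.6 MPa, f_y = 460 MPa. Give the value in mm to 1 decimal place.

T = A_s f_y = 1360 × 460 = 625600 N = 625.6 kN.
Setting C = 0.85 f'_c a b equal to T: a = 625600/(0.85 × 50.6 × 260) = 55.9 mm.

a ≈ 55.9 mm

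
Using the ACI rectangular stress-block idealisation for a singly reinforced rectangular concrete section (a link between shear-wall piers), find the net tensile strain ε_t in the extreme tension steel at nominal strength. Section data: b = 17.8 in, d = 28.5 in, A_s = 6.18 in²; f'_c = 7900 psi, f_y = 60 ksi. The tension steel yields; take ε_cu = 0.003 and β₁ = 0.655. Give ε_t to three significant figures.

ε_t ≈ 0.0151

a = A_s f_y/(0.85 f'_c b) = 3.102 in.
β₁ = 0.655, so c = a/β₁ = 3.102/0.655 = 4.736 in.
From the linear strain diagram with ε_cu = 0.003: ε_t = 0.003 (d − c)/c = 0.003 × (28.5 − 4.736)/4.736 = 0.0151.
Since ε_t ≥ 0.005, the section is tension-controlled.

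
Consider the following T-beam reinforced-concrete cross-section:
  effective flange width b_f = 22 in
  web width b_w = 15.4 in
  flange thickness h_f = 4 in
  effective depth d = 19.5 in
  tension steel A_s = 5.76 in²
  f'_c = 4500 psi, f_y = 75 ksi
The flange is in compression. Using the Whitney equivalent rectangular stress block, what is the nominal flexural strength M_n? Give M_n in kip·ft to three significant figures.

Tension: T = A_s f_y = 5.76 × 75 = 432 kips.
Try a within the flange: a = T/(0.85 f'_c b_f) = 432/(0.85 × 4.5 × 22) = 5.134 in.
a = 5.134 > h_f = 4 in: the block extends into the web. Split into flange-overhang and web parts.
C_f = 0.85 f'_c (b_f − b_w) h_f = 0.85 × 4.5 × (22 − 15.4) × 4 = 101.0 kips.
Remaining web compression depth: a_w = (T − C_f)/(0.85 f'_c b_w) = (432 − 101.0)/(0.85 × 4.5 × 15.4) = 5.619 in.
M_n = C_f(d − h_f/2) + (T − C_f)(d − a_w/2) = 101.0 × (19.5 − 2) + 331 × (19.5 − 2.8095) = 1767.5 + 5524.6 = 7292.1 kip·in.
M_n = 7292.1/12 = 607.68 kip·ft.

M_n ≈ 608 kip·ft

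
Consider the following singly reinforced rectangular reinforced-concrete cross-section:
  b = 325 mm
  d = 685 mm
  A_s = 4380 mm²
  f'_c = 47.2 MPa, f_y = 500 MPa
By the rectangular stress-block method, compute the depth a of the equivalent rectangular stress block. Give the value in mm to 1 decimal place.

a ≈ 168.0 mm

T = A_s f_y = 4380 × 500 = 2190000 N = 2190 kN.
Setting C = 0.85 f'_c a b equal to T: a = 2190000/(0.85 × 47.2 × 325) = 168.0 mm.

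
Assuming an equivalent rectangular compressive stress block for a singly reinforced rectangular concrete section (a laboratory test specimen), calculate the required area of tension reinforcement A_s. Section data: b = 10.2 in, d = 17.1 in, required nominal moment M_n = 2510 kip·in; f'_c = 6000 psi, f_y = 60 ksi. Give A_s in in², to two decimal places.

From M_n = 0.85 f'_c a b (d − a/2):
a = d − √(d² − 2M_n/(0.85 f'_c b)) = 17.1 − √(17.1² − 2 × 2510/(0.85 × 6 × 10.2)) = 3.103 in.
A_s = 0.85 f'_c a b / f_y = 0.85 × 6 × 3.103 × 10.2 / 60 = 2.690 in².

A_s ≈ 2.69 in²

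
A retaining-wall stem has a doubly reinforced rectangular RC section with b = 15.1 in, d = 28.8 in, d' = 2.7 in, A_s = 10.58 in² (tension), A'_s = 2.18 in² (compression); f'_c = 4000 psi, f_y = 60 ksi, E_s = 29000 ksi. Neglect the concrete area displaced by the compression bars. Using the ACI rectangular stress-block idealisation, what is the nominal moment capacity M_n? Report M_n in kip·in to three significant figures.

M_n ≈ 15500 kip·in

Assume both steels yield.
a = (A_s − A'_s) f_y/(0.85 f'_c b) = (10.58 − 2.18) × 60/(0.85 × 4 × 15.1) = 9.817 in.
c = a/β₁ = 9.817/0.85 = 11.549 in; ε'_s = 0.003(c − d')/c = 0.0023 ≥ ε_y = 0.0021, so the compression steel yields.
M_n = (A_s − A'_s) f_y (d − a/2) + A'_s f_y (d − d') = 504 × (28.8 − 4.9085) + 130.8 × (28.8 − 2.7) = 12041.3 + 3413.9 = 15455.2 kip·in.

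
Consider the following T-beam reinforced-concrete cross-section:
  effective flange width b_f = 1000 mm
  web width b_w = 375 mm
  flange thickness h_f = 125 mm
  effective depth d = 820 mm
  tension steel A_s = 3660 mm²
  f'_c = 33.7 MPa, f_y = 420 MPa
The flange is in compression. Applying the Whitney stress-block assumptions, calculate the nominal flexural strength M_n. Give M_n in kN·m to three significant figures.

Tension: T = A_s f_y = 3660 × 420 = 1537200 N.
Try a within the flange: a = T/(0.85 f'_c b_f) = 1537200/(0.85 × 33.7 × 1000) = 53.66 mm.
Since a = 53.66 ≤ h_f = 125 mm, the stress block lies entirely in the flange; analyse as a rectangular beam of width b_f.
M_n = T(d − a/2) = 1537200 × (820 − 26.83) = 1219.26 × 10⁶ N·mm.
M_n = 1219.26 kN·m.

M_n ≈ 1220 kN·m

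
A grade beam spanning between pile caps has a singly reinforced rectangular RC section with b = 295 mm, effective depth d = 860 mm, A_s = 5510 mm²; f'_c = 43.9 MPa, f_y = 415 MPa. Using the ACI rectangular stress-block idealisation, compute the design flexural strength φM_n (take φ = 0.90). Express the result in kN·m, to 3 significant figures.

φM_n ≈ 1560 kN·m

T = A_s f_y = 5510 × 415 = 2286650 N = 2286.65 kN.
From C = T: a = T/(0.85 f'_c b) = 2286650/(0.85 × 43.9 × 295) = 207.73 mm.
M_n = T(d − a/2) = 2286.65 kN × (860 − 103.865) mm = 1729.02 kN·m.
φM_n = 0.90 × 1729.02 = 1556.12 kN·m.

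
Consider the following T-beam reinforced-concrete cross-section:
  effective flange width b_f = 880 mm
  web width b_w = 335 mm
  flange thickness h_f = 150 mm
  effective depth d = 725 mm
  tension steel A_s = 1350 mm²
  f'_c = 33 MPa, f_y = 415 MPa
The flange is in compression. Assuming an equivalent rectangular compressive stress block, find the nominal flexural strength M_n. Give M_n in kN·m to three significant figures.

Tension: T = A_s f_y = 1350 × 415 = 560250 N.
Try a within the flange: a = T/(0.85 f'_c b_f) = 560250/(0.85 × 33 × 880) = 22.70 mm.
Since a = 22.70 ≤ h_f = 150 mm, the stress block lies entirely in the flange; analyse as a rectangular beam of width b_f.
M_n = T(d − a/2) = 560250 × (725 − 11.35) = 399.82 × 10⁶ N·mm.
M_n = 399.82 kN·m.

M_n ≈ 400 kN·m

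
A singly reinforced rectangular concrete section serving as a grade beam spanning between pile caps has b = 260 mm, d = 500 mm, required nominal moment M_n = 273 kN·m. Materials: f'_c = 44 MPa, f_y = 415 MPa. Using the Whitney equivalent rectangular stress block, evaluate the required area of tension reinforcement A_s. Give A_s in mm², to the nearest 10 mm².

A_s ≈ 1400 mm²

With M_n = 0.85 f'_c a b (d − a/2), solve the quadratic for a:
a = d − √(d² − 2M_n/(0.85 f'_c b)) = 500 − √(500² − 2 × 273×10⁶/(0.85 × 44 × 260)) = 59.72 mm.
A_s = 0.85 f'_c a b / f_y = 0.85 × 44 × 59.72 × 260 / 415 = 1399.3 mm².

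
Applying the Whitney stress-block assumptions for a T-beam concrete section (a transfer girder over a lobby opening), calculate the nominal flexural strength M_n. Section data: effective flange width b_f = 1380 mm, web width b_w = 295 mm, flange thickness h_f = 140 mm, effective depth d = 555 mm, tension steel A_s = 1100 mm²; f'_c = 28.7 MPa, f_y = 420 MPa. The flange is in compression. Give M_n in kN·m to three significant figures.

M_n ≈ 253 kN·m

Tension: T = A_s f_y = 1100 × 420 = 462000 N.
Try a within the flange: a = T/(0.85 f'_c b_f) = 462000/(0.85 × 28.7 × 1380) = 13.72 mm.
Since a = 13.72 ≤ h_f = 140 mm, the stress block lies entirely in the flange; analyse as a rectangular beam of width b_f.
M_n = T(d − a/2) = 462000 × (555 − 6.86) = 253.24 × 10⁶ N·mm.
M_n = 253.24 kN·m.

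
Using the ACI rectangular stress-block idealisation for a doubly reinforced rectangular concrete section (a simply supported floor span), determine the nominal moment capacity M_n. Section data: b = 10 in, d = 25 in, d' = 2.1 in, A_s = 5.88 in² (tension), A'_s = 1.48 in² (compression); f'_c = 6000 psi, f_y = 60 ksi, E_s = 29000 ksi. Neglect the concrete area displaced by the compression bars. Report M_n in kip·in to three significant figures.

Assume both steels yield.
a = (A_s − A'_s) f_y/(0.85 f'_c b) = (5.88 − 1.48) × 60/(0.85 × 6 × 10) = 5.176 in.
c = a/β₁ = 5.176/0.75 = 6.901 in; ε'_s = 0.003(c − d')/c = 0.0021 ≥ ε_y = 0.0021, so the compression steel yields.
M_n = (A_s − A'_s) f_y (d − a/2) + A'_s f_y (d − d') = 264 × (25 − 2.588) + 88.8 × (25 − 2.1) = 5916.8 + 2033.5 = 7950.3 kip·in.

M_n ≈ 7950 kip·in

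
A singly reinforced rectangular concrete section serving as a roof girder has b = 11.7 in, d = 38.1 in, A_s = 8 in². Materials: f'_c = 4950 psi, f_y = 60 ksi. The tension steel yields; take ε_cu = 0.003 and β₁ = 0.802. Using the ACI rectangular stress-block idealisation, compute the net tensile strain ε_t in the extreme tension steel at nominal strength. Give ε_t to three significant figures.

a = A_s f_y/(0.85 f'_c b) = 9.751 in.
β₁ = 0.802, so c = a/β₁ = 9.751/0.802 = 12.158 in.
From the linear strain diagram with ε_cu = 0.003: ε_t = 0.003 (d − c)/c = 0.003 × (38.1 − 12.158)/12.158 = 0.00640.
Since ε_t ≥ 0.005, the section is tension-controlled.

ε_t ≈ 0.00640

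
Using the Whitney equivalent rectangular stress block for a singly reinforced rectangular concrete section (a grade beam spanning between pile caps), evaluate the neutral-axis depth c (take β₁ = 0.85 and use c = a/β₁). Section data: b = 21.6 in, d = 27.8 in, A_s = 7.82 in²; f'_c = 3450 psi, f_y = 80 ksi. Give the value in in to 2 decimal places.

T = A_s f_y = 7.82 × 80 = 625.6 kips.
a = T/(0.85 f'_c b) = 625.6/(0.85 × 3.45 × 21.6) = 9.8765 in.
With β₁ = 0.85, c = a/β₁ = 9.8765/0.85 = 11.62 in.

c ≈ 11.62 in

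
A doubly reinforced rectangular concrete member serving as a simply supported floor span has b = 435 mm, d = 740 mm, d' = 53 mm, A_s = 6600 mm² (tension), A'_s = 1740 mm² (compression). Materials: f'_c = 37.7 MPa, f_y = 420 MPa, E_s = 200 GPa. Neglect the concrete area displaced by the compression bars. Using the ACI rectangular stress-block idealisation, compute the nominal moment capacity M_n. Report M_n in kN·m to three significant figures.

M_n ≈ 1860 kN·m

Assume both tension and compression steel yield.
Net tension couple steel: A_s − A'_s = 4860 mm².
a = (A_s − A'_s) f_y / (0.85 f'_c b) = 2041200/(0.85 × 37.7 × 435) = 146.43 mm.
c = a/β₁ = 146.43/0.781 = 187.49 mm; ε'_s = 0.003(c − d')/c = 0.0022 ≥ f_y/E_s = 0.0021, so compression steel does yield.
M_n = (A_s − A'_s) f_y (d − a/2) + A'_s f_y (d − d') = [2041200 × (740 − 73.215) + 730800 × (740 − 53)] × 10⁻⁶ = 1361.04 + 502.06 = 1863.10 kN·m.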